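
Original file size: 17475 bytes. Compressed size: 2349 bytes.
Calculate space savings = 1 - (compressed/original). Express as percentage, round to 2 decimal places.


ratio = compressed/original = 2349/17475 = 0.134421
savings = 1 - ratio = 1 - 0.134421 = 0.865579
as a percentage: 0.865579 * 100 = 86.56%

Space savings = 1 - 2349/17475 = 86.56%


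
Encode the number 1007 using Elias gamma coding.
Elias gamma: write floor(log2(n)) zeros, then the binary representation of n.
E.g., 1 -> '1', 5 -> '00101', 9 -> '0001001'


num_bits = floor(log2(1007)) + 1 = 10
leading_zeros = num_bits - 1 = 9
binary(1007) = 1111101111

Elias gamma(1007) = '000000000' + '1111101111' = 0000000001111101111 (19 bits)


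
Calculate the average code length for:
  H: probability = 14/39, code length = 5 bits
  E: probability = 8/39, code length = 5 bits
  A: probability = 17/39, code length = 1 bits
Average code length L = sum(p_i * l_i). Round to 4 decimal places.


Weighted contributions p_i * l_i:
  H: (14/39) * 5 = 70/39
  E: (8/39) * 5 = 40/39
  A: (17/39) * 1 = 17/39
Sum = (70 + 40 + 17)/39 = 127/39

L = 127/39 = 3.2564 bits/symbol


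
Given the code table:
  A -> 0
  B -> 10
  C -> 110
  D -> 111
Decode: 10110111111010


Decoding:
10 -> B
110 -> C
111 -> D
111 -> D
0 -> A
10 -> B


Result: BCDDAB


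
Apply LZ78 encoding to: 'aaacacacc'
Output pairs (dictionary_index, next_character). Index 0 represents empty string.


LZ78 encoding steps:
Dictionary: {0: ''}
Step 1: w='' (idx 0), next='a' -> output (0, 'a'), add 'a' as idx 1
Step 2: w='a' (idx 1), next='a' -> output (1, 'a'), add 'aa' as idx 2
Step 3: w='' (idx 0), next='c' -> output (0, 'c'), add 'c' as idx 3
Step 4: w='a' (idx 1), next='c' -> output (1, 'c'), add 'ac' as idx 4
Step 5: w='ac' (idx 4), next='c' -> output (4, 'c'), add 'acc' as idx 5


Encoded: [(0, 'a'), (1, 'a'), (0, 'c'), (1, 'c'), (4, 'c')]


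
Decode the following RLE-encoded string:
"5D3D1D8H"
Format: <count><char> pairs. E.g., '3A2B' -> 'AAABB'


Expanding each <count><char> pair:
  5D -> 'DDDDD'
  3D -> 'DDD'
  1D -> 'D'
  8H -> 'HHHHHHHH'

Decoded = DDDDDDDDDHHHHHHHH


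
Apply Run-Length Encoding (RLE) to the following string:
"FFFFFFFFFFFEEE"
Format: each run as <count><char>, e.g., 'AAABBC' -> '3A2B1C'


Scanning runs left to right:
  i=0: run of 'F' x 11 -> '11F'
  i=11: run of 'E' x 3 -> '3E'

RLE = 11F3E


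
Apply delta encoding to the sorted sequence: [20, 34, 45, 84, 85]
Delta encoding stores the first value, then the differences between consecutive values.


First value: 20
Deltas:
  34 - 20 = 14
  45 - 34 = 11
  84 - 45 = 39
  85 - 84 = 1


Delta encoded: [20, 14, 11, 39, 1]


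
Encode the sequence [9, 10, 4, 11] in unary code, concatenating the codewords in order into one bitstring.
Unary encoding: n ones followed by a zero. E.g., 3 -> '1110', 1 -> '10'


Encode each number as n ones followed by a terminating 0:
  9 -> 1111111110 (10 bits)
  10 -> 11111111110 (11 bits)
  4 -> 11110 (5 bits)
  11 -> 111111111110 (12 bits)
Total length = 10 + 11 + 5 + 12 = 38 bits.

Unary([9, 10, 4, 11]) = 11111111101111111111011110111111111110 (38 bits)


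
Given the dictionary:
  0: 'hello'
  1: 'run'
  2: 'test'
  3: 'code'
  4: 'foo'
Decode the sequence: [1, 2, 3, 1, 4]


Look up each index in the dictionary:
  1 -> 'run'
  2 -> 'test'
  3 -> 'code'
  1 -> 'run'
  4 -> 'foo'

Decoded: "run test code run foo"


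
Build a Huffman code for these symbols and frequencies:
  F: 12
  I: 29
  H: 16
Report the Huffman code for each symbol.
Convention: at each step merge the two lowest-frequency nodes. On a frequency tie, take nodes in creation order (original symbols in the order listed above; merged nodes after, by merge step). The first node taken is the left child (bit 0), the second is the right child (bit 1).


Huffman tree construction:
Step 1: Merge F(12) + H(16) = 28
Step 2: Merge (F+H)(28) + I(29) = 57
Read each symbol's code off the tree from the root (left child = 0, right child = 1).

Codes:
  F: 00 (length 2)
  I: 1 (length 1)
  H: 01 (length 2)
Average code length: 85/57 = 1.4912 bits/symbol


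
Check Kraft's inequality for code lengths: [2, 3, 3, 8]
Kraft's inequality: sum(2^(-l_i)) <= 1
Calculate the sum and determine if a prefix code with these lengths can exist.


Sum = 2^(-2) + 2^(-3) + 2^(-3) + 2^(-8)
    = 0.25 + 0.125 + 0.125 + 0.00390625
    = 129/256 = 0.50390625
Since 0.50390625 <= 1, Kraft's inequality IS satisfied.
A prefix code with these lengths CAN exist.

Kraft sum = 0.50390625. Satisfied.


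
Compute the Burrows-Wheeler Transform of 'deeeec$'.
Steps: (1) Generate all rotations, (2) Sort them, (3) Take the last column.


Rotations (sorted):
  0: $deeeec -> last char: c
  1: c$deeee -> last char: e
  2: deeeec$ -> last char: $
  3: ec$deee -> last char: e
  4: eec$dee -> last char: e
  5: eeec$de -> last char: e
  6: eeeec$d -> last char: d


BWT = ce$eeed


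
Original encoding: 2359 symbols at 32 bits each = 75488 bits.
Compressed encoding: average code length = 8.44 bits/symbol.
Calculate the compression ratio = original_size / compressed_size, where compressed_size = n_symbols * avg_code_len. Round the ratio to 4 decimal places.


original_size = n_symbols * orig_bits = 2359 * 32 = 75488 bits
compressed_size = n_symbols * avg_code_len = 2359 * 8.44 = 19909.96 bits
ratio = original_size / compressed_size = 75488 / 19909.96 = 3.7915

Compression ratio = 3.7915


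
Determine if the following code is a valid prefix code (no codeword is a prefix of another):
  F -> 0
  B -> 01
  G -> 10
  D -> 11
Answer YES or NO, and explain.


Checking each pair (does one codeword prefix another?):
  F='0' vs B='01': prefix -- VIOLATION

NO -- this is NOT a valid prefix code. F (0) is a prefix of B (01).


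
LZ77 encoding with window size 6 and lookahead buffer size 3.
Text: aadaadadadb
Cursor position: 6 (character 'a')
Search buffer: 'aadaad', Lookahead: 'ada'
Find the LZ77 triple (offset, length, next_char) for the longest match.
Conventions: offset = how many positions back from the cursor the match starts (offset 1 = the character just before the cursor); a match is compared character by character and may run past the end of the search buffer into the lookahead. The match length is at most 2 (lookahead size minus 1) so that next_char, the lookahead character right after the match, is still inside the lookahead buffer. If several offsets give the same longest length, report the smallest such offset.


Try each offset into the search buffer:
  offset=1 (pos 5, char 'd'): match length 0
  offset=2 (pos 4, char 'a'): match length 2
  offset=3 (pos 3, char 'a'): match length 1
  offset=4 (pos 2, char 'd'): match length 0
  offset=5 (pos 1, char 'a'): match length 2
  offset=6 (pos 0, char 'a'): match length 1
Longest match has length 2, found at offsets 2, 5; take the smallest, offset 2.
next_char = character at position 6 + 2 = 8 -> 'a'

Best match: offset=2, length=2 (matching 'ad' starting at position 4)
LZ77 triple: (2, 2, 'a')


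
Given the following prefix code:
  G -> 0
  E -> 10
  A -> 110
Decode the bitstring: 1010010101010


Decoding step by step:
Bits 10 -> E
Bits 10 -> E
Bits 0 -> G
Bits 10 -> E
Bits 10 -> E
Bits 10 -> E
Bits 10 -> E


Decoded message: EEGEEEE


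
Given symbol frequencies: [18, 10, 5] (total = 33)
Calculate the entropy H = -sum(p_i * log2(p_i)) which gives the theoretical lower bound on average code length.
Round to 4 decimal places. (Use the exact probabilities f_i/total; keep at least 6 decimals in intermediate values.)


Per-symbol terms -p_i * log2(p_i) with p_i = f_i/33:
  p = 18/33 = 0.545455: log2(p) = -0.874469, -p*log2(p) = 0.476983
  p = 10/33 = 0.303030: log2(p) = -1.722466, -p*log2(p) = 0.521959
  p = 5/33 = 0.151515: log2(p) = -2.722466, -p*log2(p) = 0.412495
H = 0.476983 + 0.521959 + 0.412495 = 1.411437

H = 1.4114 bits/symbol


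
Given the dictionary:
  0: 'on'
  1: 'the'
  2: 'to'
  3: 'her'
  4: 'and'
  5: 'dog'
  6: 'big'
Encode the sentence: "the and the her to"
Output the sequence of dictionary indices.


Look up each word in the dictionary:
  'the' -> 1
  'and' -> 4
  'the' -> 1
  'her' -> 3
  'to' -> 2

Encoded: [1, 4, 1, 3, 2]


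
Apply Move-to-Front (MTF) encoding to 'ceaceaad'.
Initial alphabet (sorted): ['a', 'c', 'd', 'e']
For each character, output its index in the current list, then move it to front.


MTF encoding:
'c': index 1 in ['a', 'c', 'd', 'e'] -> ['c', 'a', 'd', 'e']
'e': index 3 in ['c', 'a', 'd', 'e'] -> ['e', 'c', 'a', 'd']
'a': index 2 in ['e', 'c', 'a', 'd'] -> ['a', 'e', 'c', 'd']
'c': index 2 in ['a', 'e', 'c', 'd'] -> ['c', 'a', 'e', 'd']
'e': index 2 in ['c', 'a', 'e', 'd'] -> ['e', 'c', 'a', 'd']
'a': index 2 in ['e', 'c', 'a', 'd'] -> ['a', 'e', 'c', 'd']
'a': index 0 in ['a', 'e', 'c', 'd'] -> ['a', 'e', 'c', 'd']
'd': index 3 in ['a', 'e', 'c', 'd'] -> ['d', 'a', 'e', 'c']


Output: [1, 3, 2, 2, 2, 2, 0, 3]


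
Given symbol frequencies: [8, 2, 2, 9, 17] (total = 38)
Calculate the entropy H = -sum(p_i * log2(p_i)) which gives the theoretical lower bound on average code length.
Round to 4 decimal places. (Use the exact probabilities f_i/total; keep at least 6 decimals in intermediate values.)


Per-symbol terms -p_i * log2(p_i) with p_i = f_i/38:
  p = 8/38 = 0.210526: log2(p) = -2.247928, -p*log2(p) = 0.473248
  p = 2/38 = 0.052632: log2(p) = -4.247928, -p*log2(p) = 0.223575
  p = 2/38 = 0.052632: log2(p) = -4.247928, -p*log2(p) = 0.223575
  p = 9/38 = 0.236842: log2(p) = -2.078003, -p*log2(p) = 0.492158
  p = 17/38 = 0.447368: log2(p) = -1.160465, -p*log2(p) = 0.519155
H = 0.473248 + 0.223575 + 0.223575 + 0.492158 + 0.519155 = 1.931711

H = 1.9317 bits/symbol


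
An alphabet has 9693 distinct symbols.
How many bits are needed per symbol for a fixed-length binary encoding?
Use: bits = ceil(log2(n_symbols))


log2(9693) = 13.2427
Bracket: 2^13 = 8192 < 9693 <= 2^14 = 16384
So ceil(log2(9693)) = 14

bits = ceil(log2(9693)) = ceil(13.2427) = 14 bits


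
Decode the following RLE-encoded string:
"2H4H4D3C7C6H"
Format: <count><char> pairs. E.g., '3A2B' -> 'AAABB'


Expanding each <count><char> pair:
  2H -> 'HH'
  4H -> 'HHHH'
  4D -> 'DDDD'
  3C -> 'CCC'
  7C -> 'CCCCCCC'
  6H -> 'HHHHHH'

Decoded = HHHHHHDDDDCCCCCCCCCCHHHHHH


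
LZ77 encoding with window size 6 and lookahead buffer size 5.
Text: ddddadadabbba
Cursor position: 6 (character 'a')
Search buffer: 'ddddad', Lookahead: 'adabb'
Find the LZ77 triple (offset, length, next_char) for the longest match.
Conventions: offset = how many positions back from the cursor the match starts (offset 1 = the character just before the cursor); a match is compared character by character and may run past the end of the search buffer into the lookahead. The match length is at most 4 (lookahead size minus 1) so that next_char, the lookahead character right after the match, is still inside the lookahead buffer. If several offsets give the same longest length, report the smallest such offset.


Try each offset into the search buffer:
  offset=1 (pos 5, char 'd'): match length 0
  offset=2 (pos 4, char 'a'): match length 3
  offset=3 (pos 3, char 'd'): match length 0
  offset=4 (pos 2, char 'd'): match length 0
  offset=5 (pos 1, char 'd'): match length 0
  offset=6 (pos 0, char 'd'): match length 0
Longest match has length 3 at offset 2.
next_char = character at position 6 + 3 = 9 -> 'b'

Best match: offset=2, length=3 (matching 'ada' starting at position 4)
LZ77 triple: (2, 3, 'b')


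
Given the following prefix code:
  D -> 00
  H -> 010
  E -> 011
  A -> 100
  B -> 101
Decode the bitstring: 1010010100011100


Decoding step by step:
Bits 101 -> B
Bits 00 -> D
Bits 101 -> B
Bits 00 -> D
Bits 011 -> E
Bits 100 -> A


Decoded message: BDBDEA


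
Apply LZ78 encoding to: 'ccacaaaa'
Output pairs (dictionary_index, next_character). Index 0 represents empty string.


LZ78 encoding steps:
Dictionary: {0: ''}
Step 1: w='' (idx 0), next='c' -> output (0, 'c'), add 'c' as idx 1
Step 2: w='c' (idx 1), next='a' -> output (1, 'a'), add 'ca' as idx 2
Step 3: w='ca' (idx 2), next='a' -> output (2, 'a'), add 'caa' as idx 3
Step 4: w='' (idx 0), next='a' -> output (0, 'a'), add 'a' as idx 4
Step 5: w='a' (idx 4), end of input -> output (4, '')


Encoded: [(0, 'c'), (1, 'a'), (2, 'a'), (0, 'a'), (4, '')]


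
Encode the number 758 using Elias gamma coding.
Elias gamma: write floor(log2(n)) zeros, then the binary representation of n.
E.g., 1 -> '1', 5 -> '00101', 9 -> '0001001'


num_bits = floor(log2(758)) + 1 = 10
leading_zeros = num_bits - 1 = 9
binary(758) = 1011110110

Elias gamma(758) = '000000000' + '1011110110' = 0000000001011110110 (19 bits)


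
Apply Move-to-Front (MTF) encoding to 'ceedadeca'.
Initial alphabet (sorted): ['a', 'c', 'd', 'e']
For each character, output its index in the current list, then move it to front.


MTF encoding:
'c': index 1 in ['a', 'c', 'd', 'e'] -> ['c', 'a', 'd', 'e']
'e': index 3 in ['c', 'a', 'd', 'e'] -> ['e', 'c', 'a', 'd']
'e': index 0 in ['e', 'c', 'a', 'd'] -> ['e', 'c', 'a', 'd']
'd': index 3 in ['e', 'c', 'a', 'd'] -> ['d', 'e', 'c', 'a']
'a': index 3 in ['d', 'e', 'c', 'a'] -> ['a', 'd', 'e', 'c']
'd': index 1 in ['a', 'd', 'e', 'c'] -> ['d', 'a', 'e', 'c']
'e': index 2 in ['d', 'a', 'e', 'c'] -> ['e', 'd', 'a', 'c']
'c': index 3 in ['e', 'd', 'a', 'c'] -> ['c', 'e', 'd', 'a']
'a': index 3 in ['c', 'e', 'd', 'a'] -> ['a', 'c', 'e', 'd']


Output: [1, 3, 0, 3, 3, 1, 2, 3, 3]


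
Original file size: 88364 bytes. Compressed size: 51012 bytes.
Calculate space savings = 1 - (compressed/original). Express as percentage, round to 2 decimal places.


ratio = compressed/original = 51012/88364 = 0.577294
savings = 1 - ratio = 1 - 0.577294 = 0.422706
as a percentage: 0.422706 * 100 = 42.27%

Space savings = 1 - 51012/88364 = 42.27%


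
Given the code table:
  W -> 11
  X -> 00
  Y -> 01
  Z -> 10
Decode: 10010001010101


Decoding:
10 -> Z
01 -> Y
00 -> X
01 -> Y
01 -> Y
01 -> Y
01 -> Y


Result: ZYXYYYY


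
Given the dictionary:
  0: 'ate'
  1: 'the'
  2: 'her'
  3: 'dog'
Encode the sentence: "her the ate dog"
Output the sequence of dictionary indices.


Look up each word in the dictionary:
  'her' -> 2
  'the' -> 1
  'ate' -> 0
  'dog' -> 3

Encoded: [2, 1, 0, 3]


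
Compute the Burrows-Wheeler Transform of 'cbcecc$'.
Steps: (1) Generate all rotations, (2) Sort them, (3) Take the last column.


Rotations (sorted):
  0: $cbcecc -> last char: c
  1: bcecc$c -> last char: c
  2: c$cbcec -> last char: c
  3: cbcecc$ -> last char: $
  4: cc$cbce -> last char: e
  5: cecc$cb -> last char: b
  6: ecc$cbc -> last char: c


BWT = ccc$ebc


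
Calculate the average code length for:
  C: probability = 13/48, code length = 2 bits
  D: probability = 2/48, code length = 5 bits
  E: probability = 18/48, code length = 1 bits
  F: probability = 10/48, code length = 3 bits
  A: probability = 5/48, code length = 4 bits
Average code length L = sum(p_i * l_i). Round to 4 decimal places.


Weighted contributions p_i * l_i:
  C: (13/48) * 2 = 26/48
  D: (2/48) * 5 = 10/48
  E: (18/48) * 1 = 18/48
  F: (10/48) * 3 = 30/48
  A: (5/48) * 4 = 20/48
Sum = (26 + 10 + 18 + 30 + 20)/48 = 104/48

L = 104/48 = 2.1667 bits/symbol


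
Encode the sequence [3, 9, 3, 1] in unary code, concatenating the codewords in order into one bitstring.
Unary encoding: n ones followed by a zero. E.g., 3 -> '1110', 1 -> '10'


Encode each number as n ones followed by a terminating 0:
  3 -> 1110 (4 bits)
  9 -> 1111111110 (10 bits)
  3 -> 1110 (4 bits)
  1 -> 10 (2 bits)
Total length = 4 + 10 + 4 + 2 = 20 bits.

Unary([3, 9, 3, 1]) = 11101111111110111010 (20 bits)


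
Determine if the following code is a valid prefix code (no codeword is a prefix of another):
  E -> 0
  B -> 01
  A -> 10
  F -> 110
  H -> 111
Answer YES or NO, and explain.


Checking each pair (does one codeword prefix another?):
  E='0' vs B='01': prefix -- VIOLATION

NO -- this is NOT a valid prefix code. E (0) is a prefix of B (01).


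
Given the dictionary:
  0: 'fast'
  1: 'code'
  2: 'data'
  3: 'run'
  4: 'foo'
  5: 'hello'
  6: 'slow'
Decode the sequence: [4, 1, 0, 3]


Look up each index in the dictionary:
  4 -> 'foo'
  1 -> 'code'
  0 -> 'fast'
  3 -> 'run'

Decoded: "foo code fast run"


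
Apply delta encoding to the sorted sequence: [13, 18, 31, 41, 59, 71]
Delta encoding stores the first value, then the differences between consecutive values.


First value: 13
Deltas:
  18 - 13 = 5
  31 - 18 = 13
  41 - 31 = 10
  59 - 41 = 18
  71 - 59 = 12


Delta encoded: [13, 5, 13, 10, 18, 12]


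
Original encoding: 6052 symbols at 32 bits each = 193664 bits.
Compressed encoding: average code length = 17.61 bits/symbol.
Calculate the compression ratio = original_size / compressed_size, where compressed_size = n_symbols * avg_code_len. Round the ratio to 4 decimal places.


original_size = n_symbols * orig_bits = 6052 * 32 = 193664 bits
compressed_size = n_symbols * avg_code_len = 6052 * 17.61 = 106575.72 bits
ratio = original_size / compressed_size = 193664 / 106575.72 = 1.8171

Compression ratio = 1.8171


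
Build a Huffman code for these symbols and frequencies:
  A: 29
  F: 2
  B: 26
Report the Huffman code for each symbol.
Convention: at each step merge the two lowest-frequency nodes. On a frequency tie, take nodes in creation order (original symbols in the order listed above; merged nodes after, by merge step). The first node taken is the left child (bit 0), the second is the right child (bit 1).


Huffman tree construction:
Step 1: Merge F(2) + B(26) = 28
Step 2: Merge (F+B)(28) + A(29) = 57
Read each symbol's code off the tree from the root (left child = 0, right child = 1).

Codes:
  A: 1 (length 1)
  F: 00 (length 2)
  B: 01 (length 2)
Average code length: 85/57 = 1.4912 bits/symbol


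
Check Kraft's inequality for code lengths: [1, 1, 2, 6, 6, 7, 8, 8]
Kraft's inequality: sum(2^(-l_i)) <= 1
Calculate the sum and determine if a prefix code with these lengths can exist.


Sum = 2^(-1) + 2^(-1) + 2^(-2) + 2^(-6) + 2^(-6) + 2^(-7) + 2^(-8) + 2^(-8)
    = 0.5 + 0.5 + 0.25 + 0.015625 + 0.015625 + 0.0078125 + 0.00390625 + 0.00390625
    = 332/256 = 1.296875
Since 1.296875 > 1, Kraft's inequality is NOT satisfied.
A prefix code with these lengths CANNOT exist.

Kraft sum = 1.296875. Not satisfied.


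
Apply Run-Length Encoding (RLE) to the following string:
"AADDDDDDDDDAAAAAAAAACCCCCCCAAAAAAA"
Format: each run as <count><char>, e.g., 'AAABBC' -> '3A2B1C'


Scanning runs left to right:
  i=0: run of 'A' x 2 -> '2A'
  i=2: run of 'D' x 9 -> '9D'
  i=11: run of 'A' x 9 -> '9A'
  i=20: run of 'C' x 7 -> '7C'
  i=27: run of 'A' x 7 -> '7A'

RLE = 2A9D9A7C7A


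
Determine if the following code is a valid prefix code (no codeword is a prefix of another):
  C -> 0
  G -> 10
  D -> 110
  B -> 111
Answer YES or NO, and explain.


Checking each pair (does one codeword prefix another?):
  C='0' vs G='10': no prefix
  C='0' vs D='110': no prefix
  C='0' vs B='111': no prefix
  G='10' vs C='0': no prefix
  G='10' vs D='110': no prefix
  G='10' vs B='111': no prefix
  D='110' vs C='0': no prefix
  D='110' vs G='10': no prefix
  D='110' vs B='111': no prefix
  B='111' vs C='0': no prefix
  B='111' vs G='10': no prefix
  B='111' vs D='110': no prefix
No violation found over all pairs.

YES -- this is a valid prefix code. No codeword is a prefix of any other codeword.


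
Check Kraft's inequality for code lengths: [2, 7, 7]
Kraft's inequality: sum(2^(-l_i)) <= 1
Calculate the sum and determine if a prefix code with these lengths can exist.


Sum = 2^(-2) + 2^(-7) + 2^(-7)
    = 0.25 + 0.0078125 + 0.0078125
    = 34/128 = 0.265625
Since 0.265625 <= 1, Kraft's inequality IS satisfied.
A prefix code with these lengths CAN exist.

Kraft sum = 0.265625. Satisfied.


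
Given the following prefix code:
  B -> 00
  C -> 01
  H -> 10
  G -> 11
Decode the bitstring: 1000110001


Decoding step by step:
Bits 10 -> H
Bits 00 -> B
Bits 11 -> G
Bits 00 -> B
Bits 01 -> C


Decoded message: HBGBC


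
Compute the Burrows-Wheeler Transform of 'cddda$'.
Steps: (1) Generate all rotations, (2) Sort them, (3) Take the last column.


Rotations (sorted):
  0: $cddda -> last char: a
  1: a$cddd -> last char: d
  2: cddda$ -> last char: $
  3: da$cdd -> last char: d
  4: dda$cd -> last char: d
  5: ddda$c -> last char: c


BWT = ad$ddc


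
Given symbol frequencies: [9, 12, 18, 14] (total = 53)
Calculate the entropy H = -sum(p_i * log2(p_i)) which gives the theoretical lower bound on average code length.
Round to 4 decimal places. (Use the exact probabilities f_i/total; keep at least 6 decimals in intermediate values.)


Per-symbol terms -p_i * log2(p_i) with p_i = f_i/53:
  p = 9/53 = 0.169811: log2(p) = -2.557995, -p*log2(p) = 0.434377
  p = 12/53 = 0.226415: log2(p) = -2.142958, -p*log2(p) = 0.485198
  p = 18/53 = 0.339623: log2(p) = -1.557995, -p*log2(p) = 0.529131
  p = 14/53 = 0.264151: log2(p) = -1.920566, -p*log2(p) = 0.507319
H = 0.434377 + 0.485198 + 0.529131 + 0.507319 = 1.956025

H = 1.956 bits/symbol


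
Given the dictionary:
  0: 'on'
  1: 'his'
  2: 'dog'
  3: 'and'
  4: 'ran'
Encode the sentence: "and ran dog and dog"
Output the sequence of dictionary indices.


Look up each word in the dictionary:
  'and' -> 3
  'ran' -> 4
  'dog' -> 2
  'and' -> 3
  'dog' -> 2

Encoded: [3, 4, 2, 3, 2]


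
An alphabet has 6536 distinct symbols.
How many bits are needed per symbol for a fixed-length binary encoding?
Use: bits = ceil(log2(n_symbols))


log2(6536) = 12.6742
Bracket: 2^12 = 4096 < 6536 <= 2^13 = 8192
So ceil(log2(6536)) = 13

bits = ceil(log2(6536)) = ceil(12.6742) = 13 bits


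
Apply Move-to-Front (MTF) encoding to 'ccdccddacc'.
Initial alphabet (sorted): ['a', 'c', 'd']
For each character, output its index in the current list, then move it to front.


MTF encoding:
'c': index 1 in ['a', 'c', 'd'] -> ['c', 'a', 'd']
'c': index 0 in ['c', 'a', 'd'] -> ['c', 'a', 'd']
'd': index 2 in ['c', 'a', 'd'] -> ['d', 'c', 'a']
'c': index 1 in ['d', 'c', 'a'] -> ['c', 'd', 'a']
'c': index 0 in ['c', 'd', 'a'] -> ['c', 'd', 'a']
'd': index 1 in ['c', 'd', 'a'] -> ['d', 'c', 'a']
'd': index 0 in ['d', 'c', 'a'] -> ['d', 'c', 'a']
'a': index 2 in ['d', 'c', 'a'] -> ['a', 'd', 'c']
'c': index 2 in ['a', 'd', 'c'] -> ['c', 'a', 'd']
'c': index 0 in ['c', 'a', 'd'] -> ['c', 'a', 'd']


Output: [1, 0, 2, 1, 0, 1, 0, 2, 2, 0]


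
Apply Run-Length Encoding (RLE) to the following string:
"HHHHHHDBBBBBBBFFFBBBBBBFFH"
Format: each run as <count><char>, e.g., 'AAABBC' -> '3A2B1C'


Scanning runs left to right:
  i=0: run of 'H' x 6 -> '6H'
  i=6: run of 'D' x 1 -> '1D'
  i=7: run of 'B' x 7 -> '7B'
  i=14: run of 'F' x 3 -> '3F'
  i=17: run of 'B' x 6 -> '6B'
  i=23: run of 'F' x 2 -> '2F'
  i=25: run of 'H' x 1 -> '1H'

RLE = 6H1D7B3F6B2F1H


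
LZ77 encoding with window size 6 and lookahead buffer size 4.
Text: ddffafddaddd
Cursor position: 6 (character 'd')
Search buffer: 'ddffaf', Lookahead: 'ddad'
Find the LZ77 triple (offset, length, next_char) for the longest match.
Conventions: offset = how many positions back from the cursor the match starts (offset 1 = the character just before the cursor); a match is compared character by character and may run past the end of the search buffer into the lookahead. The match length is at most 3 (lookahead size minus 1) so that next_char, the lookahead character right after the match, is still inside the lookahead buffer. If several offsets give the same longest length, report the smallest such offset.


Try each offset into the search buffer:
  offset=1 (pos 5, char 'f'): match length 0
  offset=2 (pos 4, char 'a'): match length 0
  offset=3 (pos 3, char 'f'): match length 0
  offset=4 (pos 2, char 'f'): match length 0
  offset=5 (pos 1, char 'd'): match length 1
  offset=6 (pos 0, char 'd'): match length 2
Longest match has length 2 at offset 6.
next_char = character at position 6 + 2 = 8 -> 'a'

Best match: offset=6, length=2 (matching 'dd' starting at position 0)
LZ77 triple: (6, 2, 'a')


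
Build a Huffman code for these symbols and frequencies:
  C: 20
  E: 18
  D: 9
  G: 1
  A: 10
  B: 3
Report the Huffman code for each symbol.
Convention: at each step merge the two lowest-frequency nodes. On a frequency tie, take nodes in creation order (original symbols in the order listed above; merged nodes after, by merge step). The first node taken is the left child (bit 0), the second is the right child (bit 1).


Huffman tree construction:
Step 1: Merge G(1) + B(3) = 4
Step 2: Merge (G+B)(4) + D(9) = 13
Step 3: Merge A(10) + ((G+B)+D)(13) = 23
Step 4: Merge E(18) + C(20) = 38
Step 5: Merge (A+((G+B)+D))(23) + (E+C)(38) = 61
Read each symbol's code off the tree from the root (left child = 0, right child = 1).

Codes:
  C: 11 (length 2)
  E: 10 (length 2)
  D: 011 (length 3)
  G: 0100 (length 4)
  A: 00 (length 2)
  B: 0101 (length 4)
Average code length: 139/61 = 2.2787 bits/symbol


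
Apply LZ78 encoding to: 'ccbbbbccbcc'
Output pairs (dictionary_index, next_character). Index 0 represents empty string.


LZ78 encoding steps:
Dictionary: {0: ''}
Step 1: w='' (idx 0), next='c' -> output (0, 'c'), add 'c' as idx 1
Step 2: w='c' (idx 1), next='b' -> output (1, 'b'), add 'cb' as idx 2
Step 3: w='' (idx 0), next='b' -> output (0, 'b'), add 'b' as idx 3
Step 4: w='b' (idx 3), next='b' -> output (3, 'b'), add 'bb' as idx 4
Step 5: w='c' (idx 1), next='c' -> output (1, 'c'), add 'cc' as idx 5
Step 6: w='b' (idx 3), next='c' -> output (3, 'c'), add 'bc' as idx 6
Step 7: w='c' (idx 1), end of input -> output (1, '')


Encoded: [(0, 'c'), (1, 'b'), (0, 'b'), (3, 'b'), (1, 'c'), (3, 'c'), (1, '')]


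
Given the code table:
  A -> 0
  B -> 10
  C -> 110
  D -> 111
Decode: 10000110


Decoding:
10 -> B
0 -> A
0 -> A
0 -> A
110 -> C


Result: BAAAC


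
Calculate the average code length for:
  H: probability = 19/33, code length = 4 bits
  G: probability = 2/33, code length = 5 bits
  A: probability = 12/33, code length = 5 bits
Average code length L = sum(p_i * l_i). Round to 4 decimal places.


Weighted contributions p_i * l_i:
  H: (19/33) * 4 = 76/33
  G: (2/33) * 5 = 10/33
  A: (12/33) * 5 = 60/33
Sum = (76 + 10 + 60)/33 = 146/33

L = 146/33 = 4.4242 bits/symbol


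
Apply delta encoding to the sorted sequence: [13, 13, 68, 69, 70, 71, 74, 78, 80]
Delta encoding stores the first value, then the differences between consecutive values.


First value: 13
Deltas:
  13 - 13 = 0
  68 - 13 = 55
  69 - 68 = 1
  70 - 69 = 1
  71 - 70 = 1
  74 - 71 = 3
  78 - 74 = 4
  80 - 78 = 2


Delta encoded: [13, 0, 55, 1, 1, 1, 3, 4, 2]


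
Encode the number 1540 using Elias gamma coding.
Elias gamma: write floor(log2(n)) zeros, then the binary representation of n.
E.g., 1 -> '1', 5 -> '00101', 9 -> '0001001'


num_bits = floor(log2(1540)) + 1 = 11
leading_zeros = num_bits - 1 = 10
binary(1540) = 11000000100

Elias gamma(1540) = '0000000000' + '11000000100' = 000000000011000000100 (21 bits)


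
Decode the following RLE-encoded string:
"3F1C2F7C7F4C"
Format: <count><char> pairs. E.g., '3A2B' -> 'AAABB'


Expanding each <count><char> pair:
  3F -> 'FFF'
  1C -> 'C'
  2F -> 'FF'
  7C -> 'CCCCCCC'
  7F -> 'FFFFFFF'
  4C -> 'CCCC'

Decoded = FFFCFFCCCCCCCFFFFFFFCCCC


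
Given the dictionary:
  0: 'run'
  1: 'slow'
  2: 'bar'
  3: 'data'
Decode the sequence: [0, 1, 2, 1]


Look up each index in the dictionary:
  0 -> 'run'
  1 -> 'slow'
  2 -> 'bar'
  1 -> 'slow'

Decoded: "run slow bar slow"


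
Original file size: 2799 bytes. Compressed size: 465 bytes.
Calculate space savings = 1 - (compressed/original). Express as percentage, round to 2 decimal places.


ratio = compressed/original = 465/2799 = 0.166131
savings = 1 - ratio = 1 - 0.166131 = 0.833869
as a percentage: 0.833869 * 100 = 83.39%

Space savings = 1 - 465/2799 = 83.39%


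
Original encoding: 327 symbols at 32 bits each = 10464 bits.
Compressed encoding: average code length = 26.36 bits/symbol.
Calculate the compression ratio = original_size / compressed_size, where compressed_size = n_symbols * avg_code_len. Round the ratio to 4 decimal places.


original_size = n_symbols * orig_bits = 327 * 32 = 10464 bits
compressed_size = n_symbols * avg_code_len = 327 * 26.36 = 8619.72 bits
ratio = original_size / compressed_size = 10464 / 8619.72 = 1.214

Compression ratio = 1.214


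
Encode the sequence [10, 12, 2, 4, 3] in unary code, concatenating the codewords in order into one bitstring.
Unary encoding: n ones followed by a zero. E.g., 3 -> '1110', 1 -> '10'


Encode each number as n ones followed by a terminating 0:
  10 -> 11111111110 (11 bits)
  12 -> 1111111111110 (13 bits)
  2 -> 110 (3 bits)
  4 -> 11110 (5 bits)
  3 -> 1110 (4 bits)
Total length = 11 + 13 + 3 + 5 + 4 = 36 bits.

Unary([10, 12, 2, 4, 3]) = 111111111101111111111110110111101110 (36 bits)


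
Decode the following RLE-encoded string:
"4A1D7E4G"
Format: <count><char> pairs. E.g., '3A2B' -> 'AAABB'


Expanding each <count><char> pair:
  4A -> 'AAAA'
  1D -> 'D'
  7E -> 'EEEEEEE'
  4G -> 'GGGG'

Decoded = AAAADEEEEEEEGGGG


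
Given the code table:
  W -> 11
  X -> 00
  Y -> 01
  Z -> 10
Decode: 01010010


Decoding:
01 -> Y
01 -> Y
00 -> X
10 -> Z


Result: YYXZ


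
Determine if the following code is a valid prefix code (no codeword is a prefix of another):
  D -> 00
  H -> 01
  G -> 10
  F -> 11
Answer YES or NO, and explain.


Checking each pair (does one codeword prefix another?):
  D='00' vs H='01': no prefix
  D='00' vs G='10': no prefix
  D='00' vs F='11': no prefix
  H='01' vs D='00': no prefix
  H='01' vs G='10': no prefix
  H='01' vs F='11': no prefix
  G='10' vs D='00': no prefix
  G='10' vs H='01': no prefix
  G='10' vs F='11': no prefix
  F='11' vs D='00': no prefix
  F='11' vs H='01': no prefix
  F='11' vs G='10': no prefix
No violation found over all pairs.

YES -- this is a valid prefix code. No codeword is a prefix of any other codeword.


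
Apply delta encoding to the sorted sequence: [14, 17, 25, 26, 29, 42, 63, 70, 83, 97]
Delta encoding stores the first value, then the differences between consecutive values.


First value: 14
Deltas:
  17 - 14 = 3
  25 - 17 = 8
  26 - 25 = 1
  29 - 26 = 3
  42 - 29 = 13
  63 - 42 = 21
  70 - 63 = 7
  83 - 70 = 13
  97 - 83 = 14


Delta encoded: [14, 3, 8, 1, 3, 13, 21, 7, 13, 14]


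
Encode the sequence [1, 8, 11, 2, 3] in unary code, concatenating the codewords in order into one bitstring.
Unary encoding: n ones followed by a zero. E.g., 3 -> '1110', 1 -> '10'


Encode each number as n ones followed by a terminating 0:
  1 -> 10 (2 bits)
  8 -> 111111110 (9 bits)
  11 -> 111111111110 (12 bits)
  2 -> 110 (3 bits)
  3 -> 1110 (4 bits)
Total length = 2 + 9 + 12 + 3 + 4 = 30 bits.

Unary([1, 8, 11, 2, 3]) = 101111111101111111111101101110 (30 bits)


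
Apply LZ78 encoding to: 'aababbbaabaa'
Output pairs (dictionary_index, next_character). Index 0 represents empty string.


LZ78 encoding steps:
Dictionary: {0: ''}
Step 1: w='' (idx 0), next='a' -> output (0, 'a'), add 'a' as idx 1
Step 2: w='a' (idx 1), next='b' -> output (1, 'b'), add 'ab' as idx 2
Step 3: w='ab' (idx 2), next='b' -> output (2, 'b'), add 'abb' as idx 3
Step 4: w='' (idx 0), next='b' -> output (0, 'b'), add 'b' as idx 4
Step 5: w='a' (idx 1), next='a' -> output (1, 'a'), add 'aa' as idx 5
Step 6: w='b' (idx 4), next='a' -> output (4, 'a'), add 'ba' as idx 6
Step 7: w='a' (idx 1), end of input -> output (1, '')


Encoded: [(0, 'a'), (1, 'b'), (2, 'b'), (0, 'b'), (1, 'a'), (4, 'a'), (1, '')]


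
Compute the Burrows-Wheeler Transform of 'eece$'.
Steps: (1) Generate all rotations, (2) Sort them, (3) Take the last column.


Rotations (sorted):
  0: $eece -> last char: e
  1: ce$ee -> last char: e
  2: e$eec -> last char: c
  3: ece$e -> last char: e
  4: eece$ -> last char: $


BWT = eece$


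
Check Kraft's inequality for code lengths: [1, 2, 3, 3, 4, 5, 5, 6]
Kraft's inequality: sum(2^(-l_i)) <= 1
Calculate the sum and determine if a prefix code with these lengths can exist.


Sum = 2^(-1) + 2^(-2) + 2^(-3) + 2^(-3) + 2^(-4) + 2^(-5) + 2^(-5) + 2^(-6)
    = 0.5 + 0.25 + 0.125 + 0.125 + 0.0625 + 0.03125 + 0.03125 + 0.015625
    = 73/64 = 1.140625
Since 1.140625 > 1, Kraft's inequality is NOT satisfied.
A prefix code with these lengths CANNOT exist.

Kraft sum = 1.140625. Not satisfied.


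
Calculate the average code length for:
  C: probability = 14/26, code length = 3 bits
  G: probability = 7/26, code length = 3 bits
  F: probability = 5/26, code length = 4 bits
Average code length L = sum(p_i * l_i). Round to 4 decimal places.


Weighted contributions p_i * l_i:
  C: (14/26) * 3 = 42/26
  G: (7/26) * 3 = 21/26
  F: (5/26) * 4 = 20/26
Sum = (42 + 21 + 20)/26 = 83/26

L = 83/26 = 3.1923 bits/symbol


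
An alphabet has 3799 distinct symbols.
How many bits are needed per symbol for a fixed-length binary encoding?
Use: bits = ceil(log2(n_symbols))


log2(3799) = 11.8914
Bracket: 2^11 = 2048 < 3799 <= 2^12 = 4096
So ceil(log2(3799)) = 12

bits = ceil(log2(3799)) = ceil(11.8914) = 12 bits


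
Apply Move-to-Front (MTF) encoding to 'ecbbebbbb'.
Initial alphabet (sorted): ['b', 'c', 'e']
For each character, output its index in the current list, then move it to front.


MTF encoding:
'e': index 2 in ['b', 'c', 'e'] -> ['e', 'b', 'c']
'c': index 2 in ['e', 'b', 'c'] -> ['c', 'e', 'b']
'b': index 2 in ['c', 'e', 'b'] -> ['b', 'c', 'e']
'b': index 0 in ['b', 'c', 'e'] -> ['b', 'c', 'e']
'e': index 2 in ['b', 'c', 'e'] -> ['e', 'b', 'c']
'b': index 1 in ['e', 'b', 'c'] -> ['b', 'e', 'c']
'b': index 0 in ['b', 'e', 'c'] -> ['b', 'e', 'c']
'b': index 0 in ['b', 'e', 'c'] -> ['b', 'e', 'c']
'b': index 0 in ['b', 'e', 'c'] -> ['b', 'e', 'c']


Output: [2, 2, 2, 0, 2, 1, 0, 0, 0]


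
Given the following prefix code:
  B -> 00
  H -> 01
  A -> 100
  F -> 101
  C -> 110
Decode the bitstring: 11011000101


Decoding step by step:
Bits 110 -> C
Bits 110 -> C
Bits 00 -> B
Bits 101 -> F


Decoded message: CCBF


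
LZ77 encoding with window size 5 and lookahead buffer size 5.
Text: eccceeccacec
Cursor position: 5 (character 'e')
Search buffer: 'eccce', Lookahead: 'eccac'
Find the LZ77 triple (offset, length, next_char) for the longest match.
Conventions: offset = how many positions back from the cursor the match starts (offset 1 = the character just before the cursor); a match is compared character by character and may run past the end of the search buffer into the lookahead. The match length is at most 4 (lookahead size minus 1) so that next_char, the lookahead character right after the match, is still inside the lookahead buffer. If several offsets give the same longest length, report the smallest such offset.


Try each offset into the search buffer:
  offset=1 (pos 4, char 'e'): match length 1
  offset=2 (pos 3, char 'c'): match length 0
  offset=3 (pos 2, char 'c'): match length 0
  offset=4 (pos 1, char 'c'): match length 0
  offset=5 (pos 0, char 'e'): match length 3
Longest match has length 3 at offset 5.
next_char = character at position 5 + 3 = 8 -> 'a'

Best match: offset=5, length=3 (matching 'ecc' starting at position 0)
LZ77 triple: (5, 3, 'a')


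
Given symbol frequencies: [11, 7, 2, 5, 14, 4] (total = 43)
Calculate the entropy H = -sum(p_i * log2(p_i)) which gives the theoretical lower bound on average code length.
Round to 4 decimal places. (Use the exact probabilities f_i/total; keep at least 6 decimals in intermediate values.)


Per-symbol terms -p_i * log2(p_i) with p_i = f_i/43:
  p = 11/43 = 0.255814: log2(p) = -1.966833, -p*log2(p) = 0.503143
  p = 7/43 = 0.162791: log2(p) = -2.618910, -p*log2(p) = 0.426334
  p = 2/43 = 0.046512: log2(p) = -4.426265, -p*log2(p) = 0.205873
  p = 5/43 = 0.116279: log2(p) = -3.104337, -p*log2(p) = 0.360969
  p = 14/43 = 0.325581: log2(p) = -1.618910, -p*log2(p) = 0.527087
  p = 4/43 = 0.093023: log2(p) = -3.426265, -p*log2(p) = 0.318722
H = 0.503143 + 0.426334 + 0.205873 + 0.360969 + 0.527087 + 0.318722 = 2.342128

H = 2.3421 bits/symbol


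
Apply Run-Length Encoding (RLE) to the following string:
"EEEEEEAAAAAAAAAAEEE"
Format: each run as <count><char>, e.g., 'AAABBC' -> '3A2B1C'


Scanning runs left to right:
  i=0: run of 'E' x 6 -> '6E'
  i=6: run of 'A' x 10 -> '10A'
  i=16: run of 'E' x 3 -> '3E'

RLE = 6E10A3E


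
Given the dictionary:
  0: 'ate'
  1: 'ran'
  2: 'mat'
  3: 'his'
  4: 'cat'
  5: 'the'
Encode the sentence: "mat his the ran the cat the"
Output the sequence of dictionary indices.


Look up each word in the dictionary:
  'mat' -> 2
  'his' -> 3
  'the' -> 5
  'ran' -> 1
  'the' -> 5
  'cat' -> 4
  'the' -> 5

Encoded: [2, 3, 5, 1, 5, 4, 5]


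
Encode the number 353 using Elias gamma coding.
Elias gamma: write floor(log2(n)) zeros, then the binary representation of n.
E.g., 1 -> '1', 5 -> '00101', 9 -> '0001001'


num_bits = floor(log2(353)) + 1 = 9
leading_zeros = num_bits - 1 = 8
binary(353) = 101100001

Elias gamma(353) = '00000000' + '101100001' = 00000000101100001 (17 bits)


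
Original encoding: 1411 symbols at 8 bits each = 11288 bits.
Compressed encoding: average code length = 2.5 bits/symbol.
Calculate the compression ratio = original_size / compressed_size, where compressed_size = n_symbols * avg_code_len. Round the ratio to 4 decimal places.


original_size = n_symbols * orig_bits = 1411 * 8 = 11288 bits
compressed_size = n_symbols * avg_code_len = 1411 * 2.5 = 3527.5 bits
ratio = original_size / compressed_size = 11288 / 3527.5 = 3.2

Compression ratio = 3.2


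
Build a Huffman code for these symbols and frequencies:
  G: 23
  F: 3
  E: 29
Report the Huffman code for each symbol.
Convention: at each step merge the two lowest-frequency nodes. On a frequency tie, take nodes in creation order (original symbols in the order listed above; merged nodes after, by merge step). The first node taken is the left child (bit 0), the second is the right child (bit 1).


Huffman tree construction:
Step 1: Merge F(3) + G(23) = 26
Step 2: Merge (F+G)(26) + E(29) = 55
Read each symbol's code off the tree from the root (left child = 0, right child = 1).

Codes:
  G: 01 (length 2)
  F: 00 (length 2)
  E: 1 (length 1)
Average code length: 81/55 = 1.4727 bits/symbol


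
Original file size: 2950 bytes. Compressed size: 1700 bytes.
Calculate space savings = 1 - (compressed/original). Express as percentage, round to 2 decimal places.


ratio = compressed/original = 1700/2950 = 0.576271
savings = 1 - ratio = 1 - 0.576271 = 0.423729
as a percentage: 0.423729 * 100 = 42.37%

Space savings = 1 - 1700/2950 = 42.37%


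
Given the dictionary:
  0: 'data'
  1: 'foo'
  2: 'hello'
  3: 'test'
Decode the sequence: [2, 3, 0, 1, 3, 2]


Look up each index in the dictionary:
  2 -> 'hello'
  3 -> 'test'
  0 -> 'data'
  1 -> 'foo'
  3 -> 'test'
  2 -> 'hello'

Decoded: "hello test data foo test hello"


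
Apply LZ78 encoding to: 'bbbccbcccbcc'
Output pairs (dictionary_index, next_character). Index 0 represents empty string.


LZ78 encoding steps:
Dictionary: {0: ''}
Step 1: w='' (idx 0), next='b' -> output (0, 'b'), add 'b' as idx 1
Step 2: w='b' (idx 1), next='b' -> output (1, 'b'), add 'bb' as idx 2
Step 3: w='' (idx 0), next='c' -> output (0, 'c'), add 'c' as idx 3
Step 4: w='c' (idx 3), next='b' -> output (3, 'b'), add 'cb' as idx 4
Step 5: w='c' (idx 3), next='c' -> output (3, 'c'), add 'cc' as idx 5
Step 6: w='cb' (idx 4), next='c' -> output (4, 'c'), add 'cbc' as idx 6
Step 7: w='c' (idx 3), end of input -> output (3, '')


Encoded: [(0, 'b'), (1, 'b'), (0, 'c'), (3, 'b'), (3, 'c'), (4, 'c'), (3, '')]


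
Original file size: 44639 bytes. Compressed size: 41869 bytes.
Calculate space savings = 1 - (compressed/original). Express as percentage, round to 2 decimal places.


ratio = compressed/original = 41869/44639 = 0.937947
savings = 1 - ratio = 1 - 0.937947 = 0.062053
as a percentage: 0.062053 * 100 = 6.21%

Space savings = 1 - 41869/44639 = 6.21%


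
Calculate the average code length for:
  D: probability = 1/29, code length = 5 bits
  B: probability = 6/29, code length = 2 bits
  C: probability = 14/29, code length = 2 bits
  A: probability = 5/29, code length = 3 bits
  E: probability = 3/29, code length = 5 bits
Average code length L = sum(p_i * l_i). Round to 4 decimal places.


Weighted contributions p_i * l_i:
  D: (1/29) * 5 = 5/29
  B: (6/29) * 2 = 12/29
  C: (14/29) * 2 = 28/29
  A: (5/29) * 3 = 15/29
  E: (3/29) * 5 = 15/29
Sum = (5 + 12 + 28 + 15 + 15)/29 = 75/29

L = 75/29 = 2.5862 bits/symbol
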